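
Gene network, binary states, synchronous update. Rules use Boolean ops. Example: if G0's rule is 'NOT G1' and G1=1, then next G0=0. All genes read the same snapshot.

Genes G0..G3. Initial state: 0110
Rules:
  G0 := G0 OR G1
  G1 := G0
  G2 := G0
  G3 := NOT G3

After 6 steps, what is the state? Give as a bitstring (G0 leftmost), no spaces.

Step 1: G0=G0|G1=0|1=1 G1=G0=0 G2=G0=0 G3=NOT G3=NOT 0=1 -> 1001
Step 2: G0=G0|G1=1|0=1 G1=G0=1 G2=G0=1 G3=NOT G3=NOT 1=0 -> 1110
Step 3: G0=G0|G1=1|1=1 G1=G0=1 G2=G0=1 G3=NOT G3=NOT 0=1 -> 1111
Step 4: G0=G0|G1=1|1=1 G1=G0=1 G2=G0=1 G3=NOT G3=NOT 1=0 -> 1110
Step 5: G0=G0|G1=1|1=1 G1=G0=1 G2=G0=1 G3=NOT G3=NOT 0=1 -> 1111
Step 6: G0=G0|G1=1|1=1 G1=G0=1 G2=G0=1 G3=NOT G3=NOT 1=0 -> 1110

1110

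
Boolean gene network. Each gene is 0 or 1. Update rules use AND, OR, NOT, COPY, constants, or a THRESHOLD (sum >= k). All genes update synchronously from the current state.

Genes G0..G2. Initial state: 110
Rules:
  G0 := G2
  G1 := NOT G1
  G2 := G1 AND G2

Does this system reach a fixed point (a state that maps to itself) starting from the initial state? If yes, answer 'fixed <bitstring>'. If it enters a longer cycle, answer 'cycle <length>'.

Step 0: 110
Step 1: G0=G2=0 G1=NOT G1=NOT 1=0 G2=G1&G2=1&0=0 -> 000
Step 2: G0=G2=0 G1=NOT G1=NOT 0=1 G2=G1&G2=0&0=0 -> 010
Step 3: G0=G2=0 G1=NOT G1=NOT 1=0 G2=G1&G2=1&0=0 -> 000
Cycle of length 2 starting at step 1 -> no fixed point

Answer: cycle 2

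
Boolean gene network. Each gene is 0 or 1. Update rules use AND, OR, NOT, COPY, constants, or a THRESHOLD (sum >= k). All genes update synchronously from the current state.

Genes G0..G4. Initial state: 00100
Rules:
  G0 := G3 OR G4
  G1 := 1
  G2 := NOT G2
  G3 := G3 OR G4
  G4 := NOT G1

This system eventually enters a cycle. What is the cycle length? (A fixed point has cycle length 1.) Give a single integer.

Answer: 2

Derivation:
Step 0: 00100
Step 1: G0=G3|G4=0|0=0 G1=1(const) G2=NOT G2=NOT 1=0 G3=G3|G4=0|0=0 G4=NOT G1=NOT 0=1 -> 01001
Step 2: G0=G3|G4=0|1=1 G1=1(const) G2=NOT G2=NOT 0=1 G3=G3|G4=0|1=1 G4=NOT G1=NOT 1=0 -> 11110
Step 3: G0=G3|G4=1|0=1 G1=1(const) G2=NOT G2=NOT 1=0 G3=G3|G4=1|0=1 G4=NOT G1=NOT 1=0 -> 11010
Step 4: G0=G3|G4=1|0=1 G1=1(const) G2=NOT G2=NOT 0=1 G3=G3|G4=1|0=1 G4=NOT G1=NOT 1=0 -> 11110
State from step 4 equals state from step 2 -> cycle length 2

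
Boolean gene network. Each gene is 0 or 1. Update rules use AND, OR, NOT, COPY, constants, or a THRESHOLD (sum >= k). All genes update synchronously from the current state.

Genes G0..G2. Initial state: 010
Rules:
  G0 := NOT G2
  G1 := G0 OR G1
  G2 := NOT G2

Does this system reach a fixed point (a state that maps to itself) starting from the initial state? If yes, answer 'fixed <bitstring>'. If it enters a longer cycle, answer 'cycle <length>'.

Step 0: 010
Step 1: G0=NOT G2=NOT 0=1 G1=G0|G1=0|1=1 G2=NOT G2=NOT 0=1 -> 111
Step 2: G0=NOT G2=NOT 1=0 G1=G0|G1=1|1=1 G2=NOT G2=NOT 1=0 -> 010
Cycle of length 2 starting at step 0 -> no fixed point

Answer: cycle 2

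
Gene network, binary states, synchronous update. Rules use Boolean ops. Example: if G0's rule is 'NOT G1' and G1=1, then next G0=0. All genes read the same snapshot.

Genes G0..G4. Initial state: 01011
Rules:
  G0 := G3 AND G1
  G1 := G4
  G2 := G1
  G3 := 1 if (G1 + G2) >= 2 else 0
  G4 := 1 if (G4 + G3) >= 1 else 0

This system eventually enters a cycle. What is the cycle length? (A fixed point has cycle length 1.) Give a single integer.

Answer: 1

Derivation:
Step 0: 01011
Step 1: G0=G3&G1=1&1=1 G1=G4=1 G2=G1=1 G3=(1+0>=2)=0 G4=(1+1>=1)=1 -> 11101
Step 2: G0=G3&G1=0&1=0 G1=G4=1 G2=G1=1 G3=(1+1>=2)=1 G4=(1+0>=1)=1 -> 01111
Step 3: G0=G3&G1=1&1=1 G1=G4=1 G2=G1=1 G3=(1+1>=2)=1 G4=(1+1>=1)=1 -> 11111
Step 4: G0=G3&G1=1&1=1 G1=G4=1 G2=G1=1 G3=(1+1>=2)=1 G4=(1+1>=1)=1 -> 11111
State from step 4 equals state from step 3 -> cycle length 1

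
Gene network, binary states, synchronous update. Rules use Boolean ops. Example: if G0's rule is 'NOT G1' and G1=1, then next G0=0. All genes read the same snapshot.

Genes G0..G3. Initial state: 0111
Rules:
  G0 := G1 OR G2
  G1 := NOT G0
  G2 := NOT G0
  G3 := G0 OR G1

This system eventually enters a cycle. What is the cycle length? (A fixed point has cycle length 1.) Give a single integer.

Answer: 4

Derivation:
Step 0: 0111
Step 1: G0=G1|G2=1|1=1 G1=NOT G0=NOT 0=1 G2=NOT G0=NOT 0=1 G3=G0|G1=0|1=1 -> 1111
Step 2: G0=G1|G2=1|1=1 G1=NOT G0=NOT 1=0 G2=NOT G0=NOT 1=0 G3=G0|G1=1|1=1 -> 1001
Step 3: G0=G1|G2=0|0=0 G1=NOT G0=NOT 1=0 G2=NOT G0=NOT 1=0 G3=G0|G1=1|0=1 -> 0001
Step 4: G0=G1|G2=0|0=0 G1=NOT G0=NOT 0=1 G2=NOT G0=NOT 0=1 G3=G0|G1=0|0=0 -> 0110
Step 5: G0=G1|G2=1|1=1 G1=NOT G0=NOT 0=1 G2=NOT G0=NOT 0=1 G3=G0|G1=0|1=1 -> 1111
State from step 5 equals state from step 1 -> cycle length 4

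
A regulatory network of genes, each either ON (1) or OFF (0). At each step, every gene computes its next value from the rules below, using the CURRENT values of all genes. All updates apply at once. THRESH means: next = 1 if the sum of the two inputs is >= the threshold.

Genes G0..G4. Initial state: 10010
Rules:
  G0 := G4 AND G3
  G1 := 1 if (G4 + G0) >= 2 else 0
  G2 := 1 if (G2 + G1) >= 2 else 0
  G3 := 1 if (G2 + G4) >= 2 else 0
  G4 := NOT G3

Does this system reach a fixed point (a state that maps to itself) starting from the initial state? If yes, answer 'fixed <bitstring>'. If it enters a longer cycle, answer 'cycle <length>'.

Answer: fixed 00001

Derivation:
Step 0: 10010
Step 1: G0=G4&G3=0&1=0 G1=(0+1>=2)=0 G2=(0+0>=2)=0 G3=(0+0>=2)=0 G4=NOT G3=NOT 1=0 -> 00000
Step 2: G0=G4&G3=0&0=0 G1=(0+0>=2)=0 G2=(0+0>=2)=0 G3=(0+0>=2)=0 G4=NOT G3=NOT 0=1 -> 00001
Step 3: G0=G4&G3=1&0=0 G1=(1+0>=2)=0 G2=(0+0>=2)=0 G3=(0+1>=2)=0 G4=NOT G3=NOT 0=1 -> 00001
Fixed point reached at step 2: 00001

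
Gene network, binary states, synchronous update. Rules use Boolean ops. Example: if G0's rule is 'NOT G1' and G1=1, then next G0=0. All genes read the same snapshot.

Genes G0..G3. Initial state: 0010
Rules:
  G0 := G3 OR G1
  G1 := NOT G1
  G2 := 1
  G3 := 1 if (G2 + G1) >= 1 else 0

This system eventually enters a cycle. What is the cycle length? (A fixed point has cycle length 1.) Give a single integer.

Answer: 2

Derivation:
Step 0: 0010
Step 1: G0=G3|G1=0|0=0 G1=NOT G1=NOT 0=1 G2=1(const) G3=(1+0>=1)=1 -> 0111
Step 2: G0=G3|G1=1|1=1 G1=NOT G1=NOT 1=0 G2=1(const) G3=(1+1>=1)=1 -> 1011
Step 3: G0=G3|G1=1|0=1 G1=NOT G1=NOT 0=1 G2=1(const) G3=(1+0>=1)=1 -> 1111
Step 4: G0=G3|G1=1|1=1 G1=NOT G1=NOT 1=0 G2=1(const) G3=(1+1>=1)=1 -> 1011
State from step 4 equals state from step 2 -> cycle length 2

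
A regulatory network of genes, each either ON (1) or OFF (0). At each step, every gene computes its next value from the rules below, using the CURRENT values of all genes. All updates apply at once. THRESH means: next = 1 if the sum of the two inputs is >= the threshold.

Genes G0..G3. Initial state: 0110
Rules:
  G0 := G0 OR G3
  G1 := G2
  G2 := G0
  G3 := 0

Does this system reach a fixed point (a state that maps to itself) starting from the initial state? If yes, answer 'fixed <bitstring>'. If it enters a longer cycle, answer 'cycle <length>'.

Step 0: 0110
Step 1: G0=G0|G3=0|0=0 G1=G2=1 G2=G0=0 G3=0(const) -> 0100
Step 2: G0=G0|G3=0|0=0 G1=G2=0 G2=G0=0 G3=0(const) -> 0000
Step 3: G0=G0|G3=0|0=0 G1=G2=0 G2=G0=0 G3=0(const) -> 0000
Fixed point reached at step 2: 0000

Answer: fixed 0000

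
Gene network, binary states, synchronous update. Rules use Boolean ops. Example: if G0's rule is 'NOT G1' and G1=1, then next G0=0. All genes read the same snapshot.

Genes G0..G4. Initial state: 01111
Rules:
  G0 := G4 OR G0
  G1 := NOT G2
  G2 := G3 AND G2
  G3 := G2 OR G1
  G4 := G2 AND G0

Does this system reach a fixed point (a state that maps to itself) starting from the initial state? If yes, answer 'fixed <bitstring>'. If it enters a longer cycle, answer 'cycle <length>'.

Step 0: 01111
Step 1: G0=G4|G0=1|0=1 G1=NOT G2=NOT 1=0 G2=G3&G2=1&1=1 G3=G2|G1=1|1=1 G4=G2&G0=1&0=0 -> 10110
Step 2: G0=G4|G0=0|1=1 G1=NOT G2=NOT 1=0 G2=G3&G2=1&1=1 G3=G2|G1=1|0=1 G4=G2&G0=1&1=1 -> 10111
Step 3: G0=G4|G0=1|1=1 G1=NOT G2=NOT 1=0 G2=G3&G2=1&1=1 G3=G2|G1=1|0=1 G4=G2&G0=1&1=1 -> 10111
Fixed point reached at step 2: 10111

Answer: fixed 10111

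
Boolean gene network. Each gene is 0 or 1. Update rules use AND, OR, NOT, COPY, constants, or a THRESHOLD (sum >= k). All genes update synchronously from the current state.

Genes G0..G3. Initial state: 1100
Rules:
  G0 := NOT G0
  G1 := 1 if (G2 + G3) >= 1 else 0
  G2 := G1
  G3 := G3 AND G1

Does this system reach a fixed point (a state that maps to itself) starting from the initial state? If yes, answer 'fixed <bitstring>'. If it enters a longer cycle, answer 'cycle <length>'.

Step 0: 1100
Step 1: G0=NOT G0=NOT 1=0 G1=(0+0>=1)=0 G2=G1=1 G3=G3&G1=0&1=0 -> 0010
Step 2: G0=NOT G0=NOT 0=1 G1=(1+0>=1)=1 G2=G1=0 G3=G3&G1=0&0=0 -> 1100
Cycle of length 2 starting at step 0 -> no fixed point

Answer: cycle 2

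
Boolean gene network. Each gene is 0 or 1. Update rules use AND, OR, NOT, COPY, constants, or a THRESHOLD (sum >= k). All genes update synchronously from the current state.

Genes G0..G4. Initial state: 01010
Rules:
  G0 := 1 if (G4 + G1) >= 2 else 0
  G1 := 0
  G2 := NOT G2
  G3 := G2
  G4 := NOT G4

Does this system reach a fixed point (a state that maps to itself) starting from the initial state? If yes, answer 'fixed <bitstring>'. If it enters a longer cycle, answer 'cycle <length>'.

Answer: cycle 2

Derivation:
Step 0: 01010
Step 1: G0=(0+1>=2)=0 G1=0(const) G2=NOT G2=NOT 0=1 G3=G2=0 G4=NOT G4=NOT 0=1 -> 00101
Step 2: G0=(1+0>=2)=0 G1=0(const) G2=NOT G2=NOT 1=0 G3=G2=1 G4=NOT G4=NOT 1=0 -> 00010
Step 3: G0=(0+0>=2)=0 G1=0(const) G2=NOT G2=NOT 0=1 G3=G2=0 G4=NOT G4=NOT 0=1 -> 00101
Cycle of length 2 starting at step 1 -> no fixed point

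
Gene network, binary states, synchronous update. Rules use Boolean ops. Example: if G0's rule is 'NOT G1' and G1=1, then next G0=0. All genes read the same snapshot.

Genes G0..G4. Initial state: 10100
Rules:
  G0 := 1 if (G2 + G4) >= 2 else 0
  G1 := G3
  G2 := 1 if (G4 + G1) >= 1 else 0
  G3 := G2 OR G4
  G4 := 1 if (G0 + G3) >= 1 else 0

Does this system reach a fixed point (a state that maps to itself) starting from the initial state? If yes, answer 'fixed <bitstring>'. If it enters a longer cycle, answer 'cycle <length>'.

Step 0: 10100
Step 1: G0=(1+0>=2)=0 G1=G3=0 G2=(0+0>=1)=0 G3=G2|G4=1|0=1 G4=(1+0>=1)=1 -> 00011
Step 2: G0=(0+1>=2)=0 G1=G3=1 G2=(1+0>=1)=1 G3=G2|G4=0|1=1 G4=(0+1>=1)=1 -> 01111
Step 3: G0=(1+1>=2)=1 G1=G3=1 G2=(1+1>=1)=1 G3=G2|G4=1|1=1 G4=(0+1>=1)=1 -> 11111
Step 4: G0=(1+1>=2)=1 G1=G3=1 G2=(1+1>=1)=1 G3=G2|G4=1|1=1 G4=(1+1>=1)=1 -> 11111
Fixed point reached at step 3: 11111

Answer: fixed 11111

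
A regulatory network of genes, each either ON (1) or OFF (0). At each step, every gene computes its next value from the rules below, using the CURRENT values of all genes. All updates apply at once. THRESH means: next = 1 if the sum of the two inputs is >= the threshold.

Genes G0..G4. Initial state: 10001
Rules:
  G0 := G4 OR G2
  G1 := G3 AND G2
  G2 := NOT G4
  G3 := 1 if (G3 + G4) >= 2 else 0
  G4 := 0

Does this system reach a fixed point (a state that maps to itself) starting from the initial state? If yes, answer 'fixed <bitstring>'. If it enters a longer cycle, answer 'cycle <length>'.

Step 0: 10001
Step 1: G0=G4|G2=1|0=1 G1=G3&G2=0&0=0 G2=NOT G4=NOT 1=0 G3=(0+1>=2)=0 G4=0(const) -> 10000
Step 2: G0=G4|G2=0|0=0 G1=G3&G2=0&0=0 G2=NOT G4=NOT 0=1 G3=(0+0>=2)=0 G4=0(const) -> 00100
Step 3: G0=G4|G2=0|1=1 G1=G3&G2=0&1=0 G2=NOT G4=NOT 0=1 G3=(0+0>=2)=0 G4=0(const) -> 10100
Step 4: G0=G4|G2=0|1=1 G1=G3&G2=0&1=0 G2=NOT G4=NOT 0=1 G3=(0+0>=2)=0 G4=0(const) -> 10100
Fixed point reached at step 3: 10100

Answer: fixed 10100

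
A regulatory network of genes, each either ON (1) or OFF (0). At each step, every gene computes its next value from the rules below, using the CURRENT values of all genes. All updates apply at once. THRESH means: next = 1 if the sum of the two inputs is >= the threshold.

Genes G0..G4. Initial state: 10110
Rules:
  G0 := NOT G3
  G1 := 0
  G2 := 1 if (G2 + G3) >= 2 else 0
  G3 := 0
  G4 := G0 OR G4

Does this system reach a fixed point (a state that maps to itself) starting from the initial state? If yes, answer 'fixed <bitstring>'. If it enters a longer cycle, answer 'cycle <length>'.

Answer: fixed 10001

Derivation:
Step 0: 10110
Step 1: G0=NOT G3=NOT 1=0 G1=0(const) G2=(1+1>=2)=1 G3=0(const) G4=G0|G4=1|0=1 -> 00101
Step 2: G0=NOT G3=NOT 0=1 G1=0(const) G2=(1+0>=2)=0 G3=0(const) G4=G0|G4=0|1=1 -> 10001
Step 3: G0=NOT G3=NOT 0=1 G1=0(const) G2=(0+0>=2)=0 G3=0(const) G4=G0|G4=1|1=1 -> 10001
Fixed point reached at step 2: 10001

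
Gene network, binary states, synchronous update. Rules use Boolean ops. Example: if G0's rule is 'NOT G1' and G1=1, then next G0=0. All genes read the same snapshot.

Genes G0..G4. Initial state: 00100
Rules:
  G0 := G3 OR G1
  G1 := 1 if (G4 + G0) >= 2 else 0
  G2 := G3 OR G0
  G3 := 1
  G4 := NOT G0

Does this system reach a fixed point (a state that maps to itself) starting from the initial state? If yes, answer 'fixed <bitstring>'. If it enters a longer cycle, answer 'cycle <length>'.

Step 0: 00100
Step 1: G0=G3|G1=0|0=0 G1=(0+0>=2)=0 G2=G3|G0=0|0=0 G3=1(const) G4=NOT G0=NOT 0=1 -> 00011
Step 2: G0=G3|G1=1|0=1 G1=(1+0>=2)=0 G2=G3|G0=1|0=1 G3=1(const) G4=NOT G0=NOT 0=1 -> 10111
Step 3: G0=G3|G1=1|0=1 G1=(1+1>=2)=1 G2=G3|G0=1|1=1 G3=1(const) G4=NOT G0=NOT 1=0 -> 11110
Step 4: G0=G3|G1=1|1=1 G1=(0+1>=2)=0 G2=G3|G0=1|1=1 G3=1(const) G4=NOT G0=NOT 1=0 -> 10110
Step 5: G0=G3|G1=1|0=1 G1=(0+1>=2)=0 G2=G3|G0=1|1=1 G3=1(const) G4=NOT G0=NOT 1=0 -> 10110
Fixed point reached at step 4: 10110

Answer: fixed 10110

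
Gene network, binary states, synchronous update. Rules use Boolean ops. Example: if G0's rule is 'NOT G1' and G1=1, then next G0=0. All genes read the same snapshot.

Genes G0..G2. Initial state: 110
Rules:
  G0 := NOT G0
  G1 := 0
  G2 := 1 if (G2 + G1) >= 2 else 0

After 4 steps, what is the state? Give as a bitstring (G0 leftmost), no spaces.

Step 1: G0=NOT G0=NOT 1=0 G1=0(const) G2=(0+1>=2)=0 -> 000
Step 2: G0=NOT G0=NOT 0=1 G1=0(const) G2=(0+0>=2)=0 -> 100
Step 3: G0=NOT G0=NOT 1=0 G1=0(const) G2=(0+0>=2)=0 -> 000
Step 4: G0=NOT G0=NOT 0=1 G1=0(const) G2=(0+0>=2)=0 -> 100

100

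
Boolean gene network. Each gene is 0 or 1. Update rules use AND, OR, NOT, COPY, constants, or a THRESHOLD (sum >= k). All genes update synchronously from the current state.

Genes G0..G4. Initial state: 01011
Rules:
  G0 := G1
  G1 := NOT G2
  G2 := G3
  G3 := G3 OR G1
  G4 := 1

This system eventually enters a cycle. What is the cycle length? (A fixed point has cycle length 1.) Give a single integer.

Answer: 1

Derivation:
Step 0: 01011
Step 1: G0=G1=1 G1=NOT G2=NOT 0=1 G2=G3=1 G3=G3|G1=1|1=1 G4=1(const) -> 11111
Step 2: G0=G1=1 G1=NOT G2=NOT 1=0 G2=G3=1 G3=G3|G1=1|1=1 G4=1(const) -> 10111
Step 3: G0=G1=0 G1=NOT G2=NOT 1=0 G2=G3=1 G3=G3|G1=1|0=1 G4=1(const) -> 00111
Step 4: G0=G1=0 G1=NOT G2=NOT 1=0 G2=G3=1 G3=G3|G1=1|0=1 G4=1(const) -> 00111
State from step 4 equals state from step 3 -> cycle length 1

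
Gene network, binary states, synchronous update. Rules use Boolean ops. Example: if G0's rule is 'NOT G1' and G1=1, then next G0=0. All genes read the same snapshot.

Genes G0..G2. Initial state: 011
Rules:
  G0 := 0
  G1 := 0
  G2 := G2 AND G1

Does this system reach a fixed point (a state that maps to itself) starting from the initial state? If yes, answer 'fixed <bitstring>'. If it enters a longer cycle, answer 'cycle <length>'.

Step 0: 011
Step 1: G0=0(const) G1=0(const) G2=G2&G1=1&1=1 -> 001
Step 2: G0=0(const) G1=0(const) G2=G2&G1=1&0=0 -> 000
Step 3: G0=0(const) G1=0(const) G2=G2&G1=0&0=0 -> 000
Fixed point reached at step 2: 000

Answer: fixed 000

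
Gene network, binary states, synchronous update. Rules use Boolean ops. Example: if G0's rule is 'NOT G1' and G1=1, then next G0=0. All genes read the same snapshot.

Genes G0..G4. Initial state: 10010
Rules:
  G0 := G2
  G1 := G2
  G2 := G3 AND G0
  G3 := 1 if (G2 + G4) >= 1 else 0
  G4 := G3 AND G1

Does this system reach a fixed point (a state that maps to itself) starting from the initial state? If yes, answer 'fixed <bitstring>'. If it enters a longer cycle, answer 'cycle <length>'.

Answer: cycle 2

Derivation:
Step 0: 10010
Step 1: G0=G2=0 G1=G2=0 G2=G3&G0=1&1=1 G3=(0+0>=1)=0 G4=G3&G1=1&0=0 -> 00100
Step 2: G0=G2=1 G1=G2=1 G2=G3&G0=0&0=0 G3=(1+0>=1)=1 G4=G3&G1=0&0=0 -> 11010
Step 3: G0=G2=0 G1=G2=0 G2=G3&G0=1&1=1 G3=(0+0>=1)=0 G4=G3&G1=1&1=1 -> 00101
Step 4: G0=G2=1 G1=G2=1 G2=G3&G0=0&0=0 G3=(1+1>=1)=1 G4=G3&G1=0&0=0 -> 11010
Cycle of length 2 starting at step 2 -> no fixed point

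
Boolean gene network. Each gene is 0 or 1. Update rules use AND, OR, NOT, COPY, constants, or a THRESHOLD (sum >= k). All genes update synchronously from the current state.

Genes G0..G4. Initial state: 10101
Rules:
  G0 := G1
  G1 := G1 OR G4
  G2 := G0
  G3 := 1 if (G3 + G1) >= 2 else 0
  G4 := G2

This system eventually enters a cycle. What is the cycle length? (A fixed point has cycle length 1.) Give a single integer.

Answer: 1

Derivation:
Step 0: 10101
Step 1: G0=G1=0 G1=G1|G4=0|1=1 G2=G0=1 G3=(0+0>=2)=0 G4=G2=1 -> 01101
Step 2: G0=G1=1 G1=G1|G4=1|1=1 G2=G0=0 G3=(0+1>=2)=0 G4=G2=1 -> 11001
Step 3: G0=G1=1 G1=G1|G4=1|1=1 G2=G0=1 G3=(0+1>=2)=0 G4=G2=0 -> 11100
Step 4: G0=G1=1 G1=G1|G4=1|0=1 G2=G0=1 G3=(0+1>=2)=0 G4=G2=1 -> 11101
Step 5: G0=G1=1 G1=G1|G4=1|1=1 G2=G0=1 G3=(0+1>=2)=0 G4=G2=1 -> 11101
State from step 5 equals state from step 4 -> cycle length 1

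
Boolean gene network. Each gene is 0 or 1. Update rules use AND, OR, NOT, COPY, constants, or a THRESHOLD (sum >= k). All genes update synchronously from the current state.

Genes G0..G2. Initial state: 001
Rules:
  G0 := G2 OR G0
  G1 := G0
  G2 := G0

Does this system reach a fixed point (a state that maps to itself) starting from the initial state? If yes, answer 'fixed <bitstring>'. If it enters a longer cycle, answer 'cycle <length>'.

Step 0: 001
Step 1: G0=G2|G0=1|0=1 G1=G0=0 G2=G0=0 -> 100
Step 2: G0=G2|G0=0|1=1 G1=G0=1 G2=G0=1 -> 111
Step 3: G0=G2|G0=1|1=1 G1=G0=1 G2=G0=1 -> 111
Fixed point reached at step 2: 111

Answer: fixed 111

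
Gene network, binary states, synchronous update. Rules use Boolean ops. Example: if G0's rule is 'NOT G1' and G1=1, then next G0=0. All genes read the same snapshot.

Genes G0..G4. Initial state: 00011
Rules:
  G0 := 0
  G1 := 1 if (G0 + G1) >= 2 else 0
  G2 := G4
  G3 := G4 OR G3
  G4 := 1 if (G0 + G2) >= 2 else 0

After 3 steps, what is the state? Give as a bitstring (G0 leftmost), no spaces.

Step 1: G0=0(const) G1=(0+0>=2)=0 G2=G4=1 G3=G4|G3=1|1=1 G4=(0+0>=2)=0 -> 00110
Step 2: G0=0(const) G1=(0+0>=2)=0 G2=G4=0 G3=G4|G3=0|1=1 G4=(0+1>=2)=0 -> 00010
Step 3: G0=0(const) G1=(0+0>=2)=0 G2=G4=0 G3=G4|G3=0|1=1 G4=(0+0>=2)=0 -> 00010

00010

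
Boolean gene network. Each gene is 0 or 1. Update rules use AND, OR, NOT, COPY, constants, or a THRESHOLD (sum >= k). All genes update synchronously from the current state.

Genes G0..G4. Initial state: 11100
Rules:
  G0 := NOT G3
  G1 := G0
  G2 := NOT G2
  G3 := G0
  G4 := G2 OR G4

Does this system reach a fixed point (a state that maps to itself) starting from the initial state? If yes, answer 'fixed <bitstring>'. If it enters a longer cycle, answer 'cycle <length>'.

Answer: cycle 4

Derivation:
Step 0: 11100
Step 1: G0=NOT G3=NOT 0=1 G1=G0=1 G2=NOT G2=NOT 1=0 G3=G0=1 G4=G2|G4=1|0=1 -> 11011
Step 2: G0=NOT G3=NOT 1=0 G1=G0=1 G2=NOT G2=NOT 0=1 G3=G0=1 G4=G2|G4=0|1=1 -> 01111
Step 3: G0=NOT G3=NOT 1=0 G1=G0=0 G2=NOT G2=NOT 1=0 G3=G0=0 G4=G2|G4=1|1=1 -> 00001
Step 4: G0=NOT G3=NOT 0=1 G1=G0=0 G2=NOT G2=NOT 0=1 G3=G0=0 G4=G2|G4=0|1=1 -> 10101
Step 5: G0=NOT G3=NOT 0=1 G1=G0=1 G2=NOT G2=NOT 1=0 G3=G0=1 G4=G2|G4=1|1=1 -> 11011
Cycle of length 4 starting at step 1 -> no fixed point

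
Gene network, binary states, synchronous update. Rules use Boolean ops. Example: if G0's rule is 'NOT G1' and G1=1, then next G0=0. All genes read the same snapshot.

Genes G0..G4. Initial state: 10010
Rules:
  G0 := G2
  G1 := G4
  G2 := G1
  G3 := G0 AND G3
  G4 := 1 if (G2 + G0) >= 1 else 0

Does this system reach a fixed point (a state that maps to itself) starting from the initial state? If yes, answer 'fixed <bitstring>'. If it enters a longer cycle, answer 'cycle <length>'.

Step 0: 10010
Step 1: G0=G2=0 G1=G4=0 G2=G1=0 G3=G0&G3=1&1=1 G4=(0+1>=1)=1 -> 00011
Step 2: G0=G2=0 G1=G4=1 G2=G1=0 G3=G0&G3=0&1=0 G4=(0+0>=1)=0 -> 01000
Step 3: G0=G2=0 G1=G4=0 G2=G1=1 G3=G0&G3=0&0=0 G4=(0+0>=1)=0 -> 00100
Step 4: G0=G2=1 G1=G4=0 G2=G1=0 G3=G0&G3=0&0=0 G4=(1+0>=1)=1 -> 10001
Step 5: G0=G2=0 G1=G4=1 G2=G1=0 G3=G0&G3=1&0=0 G4=(0+1>=1)=1 -> 01001
Step 6: G0=G2=0 G1=G4=1 G2=G1=1 G3=G0&G3=0&0=0 G4=(0+0>=1)=0 -> 01100
Step 7: G0=G2=1 G1=G4=0 G2=G1=1 G3=G0&G3=0&0=0 G4=(1+0>=1)=1 -> 10101
Step 8: G0=G2=1 G1=G4=1 G2=G1=0 G3=G0&G3=1&0=0 G4=(1+1>=1)=1 -> 11001
Step 9: G0=G2=0 G1=G4=1 G2=G1=1 G3=G0&G3=1&0=0 G4=(0+1>=1)=1 -> 01101
Step 10: G0=G2=1 G1=G4=1 G2=G1=1 G3=G0&G3=0&0=0 G4=(1+0>=1)=1 -> 11101
Step 11: G0=G2=1 G1=G4=1 G2=G1=1 G3=G0&G3=1&0=0 G4=(1+1>=1)=1 -> 11101
Fixed point reached at step 10: 11101

Answer: fixed 11101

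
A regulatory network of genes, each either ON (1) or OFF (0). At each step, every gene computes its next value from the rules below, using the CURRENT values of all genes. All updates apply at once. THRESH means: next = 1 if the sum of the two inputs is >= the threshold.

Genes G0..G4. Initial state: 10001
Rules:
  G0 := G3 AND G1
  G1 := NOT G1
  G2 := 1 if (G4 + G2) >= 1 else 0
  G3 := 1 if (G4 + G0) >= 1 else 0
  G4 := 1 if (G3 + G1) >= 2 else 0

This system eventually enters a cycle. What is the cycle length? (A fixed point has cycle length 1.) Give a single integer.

Answer: 2

Derivation:
Step 0: 10001
Step 1: G0=G3&G1=0&0=0 G1=NOT G1=NOT 0=1 G2=(1+0>=1)=1 G3=(1+1>=1)=1 G4=(0+0>=2)=0 -> 01110
Step 2: G0=G3&G1=1&1=1 G1=NOT G1=NOT 1=0 G2=(0+1>=1)=1 G3=(0+0>=1)=0 G4=(1+1>=2)=1 -> 10101
Step 3: G0=G3&G1=0&0=0 G1=NOT G1=NOT 0=1 G2=(1+1>=1)=1 G3=(1+1>=1)=1 G4=(0+0>=2)=0 -> 01110
State from step 3 equals state from step 1 -> cycle length 2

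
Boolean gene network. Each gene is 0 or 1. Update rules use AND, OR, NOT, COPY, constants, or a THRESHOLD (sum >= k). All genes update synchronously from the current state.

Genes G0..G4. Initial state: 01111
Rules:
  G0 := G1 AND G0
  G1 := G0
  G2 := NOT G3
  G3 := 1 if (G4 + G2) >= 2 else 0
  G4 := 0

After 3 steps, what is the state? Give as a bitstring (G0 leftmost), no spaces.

Step 1: G0=G1&G0=1&0=0 G1=G0=0 G2=NOT G3=NOT 1=0 G3=(1+1>=2)=1 G4=0(const) -> 00010
Step 2: G0=G1&G0=0&0=0 G1=G0=0 G2=NOT G3=NOT 1=0 G3=(0+0>=2)=0 G4=0(const) -> 00000
Step 3: G0=G1&G0=0&0=0 G1=G0=0 G2=NOT G3=NOT 0=1 G3=(0+0>=2)=0 G4=0(const) -> 00100

00100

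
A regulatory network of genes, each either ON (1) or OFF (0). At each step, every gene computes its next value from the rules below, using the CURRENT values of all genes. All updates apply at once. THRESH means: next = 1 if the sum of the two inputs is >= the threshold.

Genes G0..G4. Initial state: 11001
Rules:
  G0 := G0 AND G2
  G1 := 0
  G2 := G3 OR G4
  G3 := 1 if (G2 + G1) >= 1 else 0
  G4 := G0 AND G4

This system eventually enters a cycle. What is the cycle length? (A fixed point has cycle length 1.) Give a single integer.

Step 0: 11001
Step 1: G0=G0&G2=1&0=0 G1=0(const) G2=G3|G4=0|1=1 G3=(0+1>=1)=1 G4=G0&G4=1&1=1 -> 00111
Step 2: G0=G0&G2=0&1=0 G1=0(const) G2=G3|G4=1|1=1 G3=(1+0>=1)=1 G4=G0&G4=0&1=0 -> 00110
Step 3: G0=G0&G2=0&1=0 G1=0(const) G2=G3|G4=1|0=1 G3=(1+0>=1)=1 G4=G0&G4=0&0=0 -> 00110
State from step 3 equals state from step 2 -> cycle length 1

Answer: 1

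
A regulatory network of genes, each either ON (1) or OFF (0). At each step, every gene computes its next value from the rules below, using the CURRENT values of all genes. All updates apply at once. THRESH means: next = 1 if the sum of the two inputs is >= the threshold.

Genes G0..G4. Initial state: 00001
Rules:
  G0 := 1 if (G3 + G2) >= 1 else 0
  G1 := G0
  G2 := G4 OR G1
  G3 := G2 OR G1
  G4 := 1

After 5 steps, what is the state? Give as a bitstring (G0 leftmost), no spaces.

Step 1: G0=(0+0>=1)=0 G1=G0=0 G2=G4|G1=1|0=1 G3=G2|G1=0|0=0 G4=1(const) -> 00101
Step 2: G0=(0+1>=1)=1 G1=G0=0 G2=G4|G1=1|0=1 G3=G2|G1=1|0=1 G4=1(const) -> 10111
Step 3: G0=(1+1>=1)=1 G1=G0=1 G2=G4|G1=1|0=1 G3=G2|G1=1|0=1 G4=1(const) -> 11111
Step 4: G0=(1+1>=1)=1 G1=G0=1 G2=G4|G1=1|1=1 G3=G2|G1=1|1=1 G4=1(const) -> 11111
Step 5: G0=(1+1>=1)=1 G1=G0=1 G2=G4|G1=1|1=1 G3=G2|G1=1|1=1 G4=1(const) -> 11111

11111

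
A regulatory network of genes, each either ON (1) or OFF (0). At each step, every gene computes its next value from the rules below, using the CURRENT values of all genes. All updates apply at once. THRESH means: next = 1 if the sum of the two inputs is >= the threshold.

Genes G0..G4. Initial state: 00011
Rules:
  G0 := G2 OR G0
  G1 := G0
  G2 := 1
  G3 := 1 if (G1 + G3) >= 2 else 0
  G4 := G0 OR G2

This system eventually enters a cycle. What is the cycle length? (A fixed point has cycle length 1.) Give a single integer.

Step 0: 00011
Step 1: G0=G2|G0=0|0=0 G1=G0=0 G2=1(const) G3=(0+1>=2)=0 G4=G0|G2=0|0=0 -> 00100
Step 2: G0=G2|G0=1|0=1 G1=G0=0 G2=1(const) G3=(0+0>=2)=0 G4=G0|G2=0|1=1 -> 10101
Step 3: G0=G2|G0=1|1=1 G1=G0=1 G2=1(const) G3=(0+0>=2)=0 G4=G0|G2=1|1=1 -> 11101
Step 4: G0=G2|G0=1|1=1 G1=G0=1 G2=1(const) G3=(1+0>=2)=0 G4=G0|G2=1|1=1 -> 11101
State from step 4 equals state from step 3 -> cycle length 1

Answer: 1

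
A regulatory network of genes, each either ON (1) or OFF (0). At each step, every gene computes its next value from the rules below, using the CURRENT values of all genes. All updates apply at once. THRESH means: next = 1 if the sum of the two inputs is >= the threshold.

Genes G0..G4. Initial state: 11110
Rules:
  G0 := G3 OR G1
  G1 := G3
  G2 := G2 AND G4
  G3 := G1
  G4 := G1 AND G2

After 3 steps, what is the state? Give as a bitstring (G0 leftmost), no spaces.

Step 1: G0=G3|G1=1|1=1 G1=G3=1 G2=G2&G4=1&0=0 G3=G1=1 G4=G1&G2=1&1=1 -> 11011
Step 2: G0=G3|G1=1|1=1 G1=G3=1 G2=G2&G4=0&1=0 G3=G1=1 G4=G1&G2=1&0=0 -> 11010
Step 3: G0=G3|G1=1|1=1 G1=G3=1 G2=G2&G4=0&0=0 G3=G1=1 G4=G1&G2=1&0=0 -> 11010

11010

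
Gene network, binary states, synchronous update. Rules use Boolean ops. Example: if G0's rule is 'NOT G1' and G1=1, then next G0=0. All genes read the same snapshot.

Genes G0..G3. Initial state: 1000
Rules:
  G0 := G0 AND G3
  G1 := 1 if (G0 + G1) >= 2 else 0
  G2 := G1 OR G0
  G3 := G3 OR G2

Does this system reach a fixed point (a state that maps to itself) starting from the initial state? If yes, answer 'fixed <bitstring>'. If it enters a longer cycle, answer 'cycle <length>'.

Answer: fixed 0001

Derivation:
Step 0: 1000
Step 1: G0=G0&G3=1&0=0 G1=(1+0>=2)=0 G2=G1|G0=0|1=1 G3=G3|G2=0|0=0 -> 0010
Step 2: G0=G0&G3=0&0=0 G1=(0+0>=2)=0 G2=G1|G0=0|0=0 G3=G3|G2=0|1=1 -> 0001
Step 3: G0=G0&G3=0&1=0 G1=(0+0>=2)=0 G2=G1|G0=0|0=0 G3=G3|G2=1|0=1 -> 0001
Fixed point reached at step 2: 0001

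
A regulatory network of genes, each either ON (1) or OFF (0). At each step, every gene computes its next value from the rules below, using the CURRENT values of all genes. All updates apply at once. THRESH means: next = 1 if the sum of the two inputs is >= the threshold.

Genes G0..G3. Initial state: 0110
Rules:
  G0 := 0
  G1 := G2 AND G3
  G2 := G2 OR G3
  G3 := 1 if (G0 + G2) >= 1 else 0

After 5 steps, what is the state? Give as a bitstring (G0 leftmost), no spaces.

Step 1: G0=0(const) G1=G2&G3=1&0=0 G2=G2|G3=1|0=1 G3=(0+1>=1)=1 -> 0011
Step 2: G0=0(const) G1=G2&G3=1&1=1 G2=G2|G3=1|1=1 G3=(0+1>=1)=1 -> 0111
Step 3: G0=0(const) G1=G2&G3=1&1=1 G2=G2|G3=1|1=1 G3=(0+1>=1)=1 -> 0111
Step 4: G0=0(const) G1=G2&G3=1&1=1 G2=G2|G3=1|1=1 G3=(0+1>=1)=1 -> 0111
Step 5: G0=0(const) G1=G2&G3=1&1=1 G2=G2|G3=1|1=1 G3=(0+1>=1)=1 -> 0111

0111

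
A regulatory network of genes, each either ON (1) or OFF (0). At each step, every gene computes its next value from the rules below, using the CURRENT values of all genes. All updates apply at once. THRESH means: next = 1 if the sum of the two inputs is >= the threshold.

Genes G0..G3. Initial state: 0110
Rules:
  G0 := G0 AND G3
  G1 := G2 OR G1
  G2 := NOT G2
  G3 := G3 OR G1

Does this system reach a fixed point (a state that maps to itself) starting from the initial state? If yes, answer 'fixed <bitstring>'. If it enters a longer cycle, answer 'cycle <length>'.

Step 0: 0110
Step 1: G0=G0&G3=0&0=0 G1=G2|G1=1|1=1 G2=NOT G2=NOT 1=0 G3=G3|G1=0|1=1 -> 0101
Step 2: G0=G0&G3=0&1=0 G1=G2|G1=0|1=1 G2=NOT G2=NOT 0=1 G3=G3|G1=1|1=1 -> 0111
Step 3: G0=G0&G3=0&1=0 G1=G2|G1=1|1=1 G2=NOT G2=NOT 1=0 G3=G3|G1=1|1=1 -> 0101
Cycle of length 2 starting at step 1 -> no fixed point

Answer: cycle 2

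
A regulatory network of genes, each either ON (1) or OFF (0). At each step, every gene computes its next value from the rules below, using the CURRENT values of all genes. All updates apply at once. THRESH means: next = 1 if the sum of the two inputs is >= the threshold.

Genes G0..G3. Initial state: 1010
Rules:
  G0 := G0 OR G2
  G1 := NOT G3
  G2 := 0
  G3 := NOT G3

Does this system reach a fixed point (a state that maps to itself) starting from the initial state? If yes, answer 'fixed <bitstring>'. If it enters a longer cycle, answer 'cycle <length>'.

Answer: cycle 2

Derivation:
Step 0: 1010
Step 1: G0=G0|G2=1|1=1 G1=NOT G3=NOT 0=1 G2=0(const) G3=NOT G3=NOT 0=1 -> 1101
Step 2: G0=G0|G2=1|0=1 G1=NOT G3=NOT 1=0 G2=0(const) G3=NOT G3=NOT 1=0 -> 1000
Step 3: G0=G0|G2=1|0=1 G1=NOT G3=NOT 0=1 G2=0(const) G3=NOT G3=NOT 0=1 -> 1101
Cycle of length 2 starting at step 1 -> no fixed point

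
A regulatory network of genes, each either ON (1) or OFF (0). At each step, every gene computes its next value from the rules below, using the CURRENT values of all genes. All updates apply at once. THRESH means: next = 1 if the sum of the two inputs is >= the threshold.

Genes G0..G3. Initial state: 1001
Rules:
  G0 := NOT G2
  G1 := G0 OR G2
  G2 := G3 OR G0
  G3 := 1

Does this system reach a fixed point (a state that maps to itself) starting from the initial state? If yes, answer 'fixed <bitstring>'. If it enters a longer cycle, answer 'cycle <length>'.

Answer: fixed 0111

Derivation:
Step 0: 1001
Step 1: G0=NOT G2=NOT 0=1 G1=G0|G2=1|0=1 G2=G3|G0=1|1=1 G3=1(const) -> 1111
Step 2: G0=NOT G2=NOT 1=0 G1=G0|G2=1|1=1 G2=G3|G0=1|1=1 G3=1(const) -> 0111
Step 3: G0=NOT G2=NOT 1=0 G1=G0|G2=0|1=1 G2=G3|G0=1|0=1 G3=1(const) -> 0111
Fixed point reached at step 2: 0111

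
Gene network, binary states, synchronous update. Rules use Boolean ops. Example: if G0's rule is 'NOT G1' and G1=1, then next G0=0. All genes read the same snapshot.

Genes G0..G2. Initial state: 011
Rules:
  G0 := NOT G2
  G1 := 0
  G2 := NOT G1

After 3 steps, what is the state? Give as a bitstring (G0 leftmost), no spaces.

Step 1: G0=NOT G2=NOT 1=0 G1=0(const) G2=NOT G1=NOT 1=0 -> 000
Step 2: G0=NOT G2=NOT 0=1 G1=0(const) G2=NOT G1=NOT 0=1 -> 101
Step 3: G0=NOT G2=NOT 1=0 G1=0(const) G2=NOT G1=NOT 0=1 -> 001

001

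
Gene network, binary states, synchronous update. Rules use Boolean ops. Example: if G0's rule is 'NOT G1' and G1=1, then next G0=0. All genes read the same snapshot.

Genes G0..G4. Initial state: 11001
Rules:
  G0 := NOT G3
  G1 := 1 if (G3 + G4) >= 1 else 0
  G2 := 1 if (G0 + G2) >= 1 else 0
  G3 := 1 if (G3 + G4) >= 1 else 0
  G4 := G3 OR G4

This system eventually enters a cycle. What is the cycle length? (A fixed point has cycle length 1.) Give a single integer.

Answer: 1

Derivation:
Step 0: 11001
Step 1: G0=NOT G3=NOT 0=1 G1=(0+1>=1)=1 G2=(1+0>=1)=1 G3=(0+1>=1)=1 G4=G3|G4=0|1=1 -> 11111
Step 2: G0=NOT G3=NOT 1=0 G1=(1+1>=1)=1 G2=(1+1>=1)=1 G3=(1+1>=1)=1 G4=G3|G4=1|1=1 -> 01111
Step 3: G0=NOT G3=NOT 1=0 G1=(1+1>=1)=1 G2=(0+1>=1)=1 G3=(1+1>=1)=1 G4=G3|G4=1|1=1 -> 01111
State from step 3 equals state from step 2 -> cycle length 1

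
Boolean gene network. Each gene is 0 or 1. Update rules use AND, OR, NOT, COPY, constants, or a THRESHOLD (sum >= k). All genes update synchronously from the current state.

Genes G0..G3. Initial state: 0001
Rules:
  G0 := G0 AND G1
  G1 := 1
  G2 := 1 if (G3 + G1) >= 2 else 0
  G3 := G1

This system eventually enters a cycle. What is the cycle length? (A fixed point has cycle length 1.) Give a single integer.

Step 0: 0001
Step 1: G0=G0&G1=0&0=0 G1=1(const) G2=(1+0>=2)=0 G3=G1=0 -> 0100
Step 2: G0=G0&G1=0&1=0 G1=1(const) G2=(0+1>=2)=0 G3=G1=1 -> 0101
Step 3: G0=G0&G1=0&1=0 G1=1(const) G2=(1+1>=2)=1 G3=G1=1 -> 0111
Step 4: G0=G0&G1=0&1=0 G1=1(const) G2=(1+1>=2)=1 G3=G1=1 -> 0111
State from step 4 equals state from step 3 -> cycle length 1

Answer: 1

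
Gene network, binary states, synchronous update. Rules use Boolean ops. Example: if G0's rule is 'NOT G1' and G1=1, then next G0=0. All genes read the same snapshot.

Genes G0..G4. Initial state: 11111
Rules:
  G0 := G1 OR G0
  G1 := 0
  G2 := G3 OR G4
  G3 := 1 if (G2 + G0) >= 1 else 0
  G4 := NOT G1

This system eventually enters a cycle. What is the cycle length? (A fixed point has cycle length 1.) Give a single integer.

Step 0: 11111
Step 1: G0=G1|G0=1|1=1 G1=0(const) G2=G3|G4=1|1=1 G3=(1+1>=1)=1 G4=NOT G1=NOT 1=0 -> 10110
Step 2: G0=G1|G0=0|1=1 G1=0(const) G2=G3|G4=1|0=1 G3=(1+1>=1)=1 G4=NOT G1=NOT 0=1 -> 10111
Step 3: G0=G1|G0=0|1=1 G1=0(const) G2=G3|G4=1|1=1 G3=(1+1>=1)=1 G4=NOT G1=NOT 0=1 -> 10111
State from step 3 equals state from step 2 -> cycle length 1

Answer: 1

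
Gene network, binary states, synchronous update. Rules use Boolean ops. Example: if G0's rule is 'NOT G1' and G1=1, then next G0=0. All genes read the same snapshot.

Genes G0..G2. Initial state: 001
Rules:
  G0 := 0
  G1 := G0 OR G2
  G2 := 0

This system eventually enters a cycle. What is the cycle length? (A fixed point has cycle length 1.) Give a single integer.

Answer: 1

Derivation:
Step 0: 001
Step 1: G0=0(const) G1=G0|G2=0|1=1 G2=0(const) -> 010
Step 2: G0=0(const) G1=G0|G2=0|0=0 G2=0(const) -> 000
Step 3: G0=0(const) G1=G0|G2=0|0=0 G2=0(const) -> 000
State from step 3 equals state from step 2 -> cycle length 1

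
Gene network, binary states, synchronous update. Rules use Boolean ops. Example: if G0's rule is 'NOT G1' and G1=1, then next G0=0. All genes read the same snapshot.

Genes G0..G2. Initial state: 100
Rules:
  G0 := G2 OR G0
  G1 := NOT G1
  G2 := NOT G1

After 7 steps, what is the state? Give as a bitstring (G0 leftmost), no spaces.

Step 1: G0=G2|G0=0|1=1 G1=NOT G1=NOT 0=1 G2=NOT G1=NOT 0=1 -> 111
Step 2: G0=G2|G0=1|1=1 G1=NOT G1=NOT 1=0 G2=NOT G1=NOT 1=0 -> 100
Step 3: G0=G2|G0=0|1=1 G1=NOT G1=NOT 0=1 G2=NOT G1=NOT 0=1 -> 111
Step 4: G0=G2|G0=1|1=1 G1=NOT G1=NOT 1=0 G2=NOT G1=NOT 1=0 -> 100
Step 5: G0=G2|G0=0|1=1 G1=NOT G1=NOT 0=1 G2=NOT G1=NOT 0=1 -> 111
Step 6: G0=G2|G0=1|1=1 G1=NOT G1=NOT 1=0 G2=NOT G1=NOT 1=0 -> 100
Step 7: G0=G2|G0=0|1=1 G1=NOT G1=NOT 0=1 G2=NOT G1=NOT 0=1 -> 111

111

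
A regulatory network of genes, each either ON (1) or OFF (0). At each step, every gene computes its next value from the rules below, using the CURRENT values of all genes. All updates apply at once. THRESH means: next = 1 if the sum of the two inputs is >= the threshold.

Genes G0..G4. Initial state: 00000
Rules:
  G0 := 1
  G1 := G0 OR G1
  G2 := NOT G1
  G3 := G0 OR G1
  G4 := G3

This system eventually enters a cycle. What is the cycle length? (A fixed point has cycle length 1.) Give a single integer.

Answer: 1

Derivation:
Step 0: 00000
Step 1: G0=1(const) G1=G0|G1=0|0=0 G2=NOT G1=NOT 0=1 G3=G0|G1=0|0=0 G4=G3=0 -> 10100
Step 2: G0=1(const) G1=G0|G1=1|0=1 G2=NOT G1=NOT 0=1 G3=G0|G1=1|0=1 G4=G3=0 -> 11110
Step 3: G0=1(const) G1=G0|G1=1|1=1 G2=NOT G1=NOT 1=0 G3=G0|G1=1|1=1 G4=G3=1 -> 11011
Step 4: G0=1(const) G1=G0|G1=1|1=1 G2=NOT G1=NOT 1=0 G3=G0|G1=1|1=1 G4=G3=1 -> 11011
State from step 4 equals state from step 3 -> cycle length 1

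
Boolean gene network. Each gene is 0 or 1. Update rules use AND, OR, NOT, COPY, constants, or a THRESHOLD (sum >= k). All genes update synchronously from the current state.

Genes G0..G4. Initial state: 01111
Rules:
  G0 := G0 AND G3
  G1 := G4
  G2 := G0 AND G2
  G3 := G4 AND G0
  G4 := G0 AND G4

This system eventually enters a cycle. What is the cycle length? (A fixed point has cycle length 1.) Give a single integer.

Step 0: 01111
Step 1: G0=G0&G3=0&1=0 G1=G4=1 G2=G0&G2=0&1=0 G3=G4&G0=1&0=0 G4=G0&G4=0&1=0 -> 01000
Step 2: G0=G0&G3=0&0=0 G1=G4=0 G2=G0&G2=0&0=0 G3=G4&G0=0&0=0 G4=G0&G4=0&0=0 -> 00000
Step 3: G0=G0&G3=0&0=0 G1=G4=0 G2=G0&G2=0&0=0 G3=G4&G0=0&0=0 G4=G0&G4=0&0=0 -> 00000
State from step 3 equals state from step 2 -> cycle length 1

Answer: 1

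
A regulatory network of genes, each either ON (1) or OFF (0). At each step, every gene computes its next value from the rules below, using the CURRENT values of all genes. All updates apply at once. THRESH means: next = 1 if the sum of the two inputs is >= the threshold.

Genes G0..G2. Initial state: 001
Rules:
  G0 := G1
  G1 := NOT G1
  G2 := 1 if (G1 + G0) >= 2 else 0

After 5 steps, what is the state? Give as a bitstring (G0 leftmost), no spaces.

Step 1: G0=G1=0 G1=NOT G1=NOT 0=1 G2=(0+0>=2)=0 -> 010
Step 2: G0=G1=1 G1=NOT G1=NOT 1=0 G2=(1+0>=2)=0 -> 100
Step 3: G0=G1=0 G1=NOT G1=NOT 0=1 G2=(0+1>=2)=0 -> 010
Step 4: G0=G1=1 G1=NOT G1=NOT 1=0 G2=(1+0>=2)=0 -> 100
Step 5: G0=G1=0 G1=NOT G1=NOT 0=1 G2=(0+1>=2)=0 -> 010

010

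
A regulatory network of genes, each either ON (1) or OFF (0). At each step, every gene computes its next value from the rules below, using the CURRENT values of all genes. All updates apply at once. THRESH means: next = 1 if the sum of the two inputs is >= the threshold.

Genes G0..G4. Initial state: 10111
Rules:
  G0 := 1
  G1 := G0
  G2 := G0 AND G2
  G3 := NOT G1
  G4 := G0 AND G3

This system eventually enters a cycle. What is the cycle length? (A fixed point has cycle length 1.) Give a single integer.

Answer: 1

Derivation:
Step 0: 10111
Step 1: G0=1(const) G1=G0=1 G2=G0&G2=1&1=1 G3=NOT G1=NOT 0=1 G4=G0&G3=1&1=1 -> 11111
Step 2: G0=1(const) G1=G0=1 G2=G0&G2=1&1=1 G3=NOT G1=NOT 1=0 G4=G0&G3=1&1=1 -> 11101
Step 3: G0=1(const) G1=G0=1 G2=G0&G2=1&1=1 G3=NOT G1=NOT 1=0 G4=G0&G3=1&0=0 -> 11100
Step 4: G0=1(const) G1=G0=1 G2=G0&G2=1&1=1 G3=NOT G1=NOT 1=0 G4=G0&G3=1&0=0 -> 11100
State from step 4 equals state from step 3 -> cycle length 1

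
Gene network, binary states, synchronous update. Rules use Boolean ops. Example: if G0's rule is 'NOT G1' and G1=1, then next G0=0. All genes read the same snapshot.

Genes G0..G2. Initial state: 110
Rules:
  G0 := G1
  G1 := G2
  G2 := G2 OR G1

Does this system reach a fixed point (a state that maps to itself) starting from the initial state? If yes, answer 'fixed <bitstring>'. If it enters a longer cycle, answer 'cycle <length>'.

Step 0: 110
Step 1: G0=G1=1 G1=G2=0 G2=G2|G1=0|1=1 -> 101
Step 2: G0=G1=0 G1=G2=1 G2=G2|G1=1|0=1 -> 011
Step 3: G0=G1=1 G1=G2=1 G2=G2|G1=1|1=1 -> 111
Step 4: G0=G1=1 G1=G2=1 G2=G2|G1=1|1=1 -> 111
Fixed point reached at step 3: 111

Answer: fixed 111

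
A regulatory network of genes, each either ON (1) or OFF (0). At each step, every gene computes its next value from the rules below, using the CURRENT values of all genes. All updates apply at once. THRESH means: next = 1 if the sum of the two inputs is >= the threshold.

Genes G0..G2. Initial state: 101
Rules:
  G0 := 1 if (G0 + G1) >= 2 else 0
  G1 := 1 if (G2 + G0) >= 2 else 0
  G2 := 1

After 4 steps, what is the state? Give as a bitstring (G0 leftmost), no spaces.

Step 1: G0=(1+0>=2)=0 G1=(1+1>=2)=1 G2=1(const) -> 011
Step 2: G0=(0+1>=2)=0 G1=(1+0>=2)=0 G2=1(const) -> 001
Step 3: G0=(0+0>=2)=0 G1=(1+0>=2)=0 G2=1(const) -> 001
Step 4: G0=(0+0>=2)=0 G1=(1+0>=2)=0 G2=1(const) -> 001

001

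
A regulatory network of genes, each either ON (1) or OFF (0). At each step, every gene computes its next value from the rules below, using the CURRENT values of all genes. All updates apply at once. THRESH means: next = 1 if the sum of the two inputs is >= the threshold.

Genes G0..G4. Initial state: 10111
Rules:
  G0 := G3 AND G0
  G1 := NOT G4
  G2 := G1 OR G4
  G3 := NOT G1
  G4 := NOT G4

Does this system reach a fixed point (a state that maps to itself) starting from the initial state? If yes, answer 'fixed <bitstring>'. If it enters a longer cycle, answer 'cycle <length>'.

Answer: cycle 2

Derivation:
Step 0: 10111
Step 1: G0=G3&G0=1&1=1 G1=NOT G4=NOT 1=0 G2=G1|G4=0|1=1 G3=NOT G1=NOT 0=1 G4=NOT G4=NOT 1=0 -> 10110
Step 2: G0=G3&G0=1&1=1 G1=NOT G4=NOT 0=1 G2=G1|G4=0|0=0 G3=NOT G1=NOT 0=1 G4=NOT G4=NOT 0=1 -> 11011
Step 3: G0=G3&G0=1&1=1 G1=NOT G4=NOT 1=0 G2=G1|G4=1|1=1 G3=NOT G1=NOT 1=0 G4=NOT G4=NOT 1=0 -> 10100
Step 4: G0=G3&G0=0&1=0 G1=NOT G4=NOT 0=1 G2=G1|G4=0|0=0 G3=NOT G1=NOT 0=1 G4=NOT G4=NOT 0=1 -> 01011
Step 5: G0=G3&G0=1&0=0 G1=NOT G4=NOT 1=0 G2=G1|G4=1|1=1 G3=NOT G1=NOT 1=0 G4=NOT G4=NOT 1=0 -> 00100
Step 6: G0=G3&G0=0&0=0 G1=NOT G4=NOT 0=1 G2=G1|G4=0|0=0 G3=NOT G1=NOT 0=1 G4=NOT G4=NOT 0=1 -> 01011
Cycle of length 2 starting at step 4 -> no fixed point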